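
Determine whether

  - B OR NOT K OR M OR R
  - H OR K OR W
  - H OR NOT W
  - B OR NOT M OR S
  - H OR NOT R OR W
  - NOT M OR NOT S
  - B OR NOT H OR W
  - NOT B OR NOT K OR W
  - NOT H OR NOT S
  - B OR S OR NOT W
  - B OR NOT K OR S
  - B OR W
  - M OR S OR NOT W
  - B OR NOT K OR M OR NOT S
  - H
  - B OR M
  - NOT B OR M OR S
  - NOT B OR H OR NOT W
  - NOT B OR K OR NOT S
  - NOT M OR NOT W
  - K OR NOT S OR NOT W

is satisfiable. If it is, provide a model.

W = False, R = False, K = False, B = True, M = True, S = False, H = True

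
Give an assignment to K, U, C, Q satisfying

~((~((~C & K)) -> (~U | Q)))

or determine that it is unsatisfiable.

K: False, U: True, C: True, Q: False

  ~((~((~C & K)) -> (~U | Q))) = True
    ~((~C & K)) -> (~U | Q) = False
      ~((~C & K)) = True
        ~C & K = False
          ~C = False
      ~U | Q = False
        ~U = False
The formula evaluates to True.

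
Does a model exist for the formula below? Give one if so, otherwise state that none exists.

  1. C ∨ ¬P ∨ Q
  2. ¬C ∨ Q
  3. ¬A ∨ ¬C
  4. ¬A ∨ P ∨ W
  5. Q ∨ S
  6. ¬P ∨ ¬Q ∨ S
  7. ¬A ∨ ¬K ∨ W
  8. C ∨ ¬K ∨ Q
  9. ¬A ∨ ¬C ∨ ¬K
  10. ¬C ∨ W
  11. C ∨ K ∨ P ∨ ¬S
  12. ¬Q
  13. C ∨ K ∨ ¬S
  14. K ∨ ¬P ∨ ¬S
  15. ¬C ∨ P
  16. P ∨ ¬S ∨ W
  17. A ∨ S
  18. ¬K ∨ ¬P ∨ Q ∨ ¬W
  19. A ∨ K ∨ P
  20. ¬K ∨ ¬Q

Case Q = True:
  Clause (¬Q) is falsified — contradiction.
Case Q = False:
  (¬C ∨ Q) forces C = False.
  (C ∨ ¬P ∨ Q) forces P = False.
  (Q ∨ S) forces S = True.
  (C ∨ ¬K ∨ Q) forces K = False.
  Clause (C ∨ K ∨ P ∨ ¬S) is falsified — contradiction.
Both cases fail, so the formula is unsatisfiable.

No satisfying assignment exists.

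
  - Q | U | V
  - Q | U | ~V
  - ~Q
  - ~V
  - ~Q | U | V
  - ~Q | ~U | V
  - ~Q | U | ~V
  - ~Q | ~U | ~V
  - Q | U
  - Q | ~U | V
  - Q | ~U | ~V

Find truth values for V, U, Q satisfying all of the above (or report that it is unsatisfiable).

Case V = True:
  Clause (~V) is falsified — contradiction.
Case V = False:
  (~Q) forces Q = False.
  (Q | U | V) forces U = True.
  Clause (Q | ~U | V) is falsified — contradiction.
Both cases fail, so the formula is unsatisfiable.

Unsatisfiable — no assignment works.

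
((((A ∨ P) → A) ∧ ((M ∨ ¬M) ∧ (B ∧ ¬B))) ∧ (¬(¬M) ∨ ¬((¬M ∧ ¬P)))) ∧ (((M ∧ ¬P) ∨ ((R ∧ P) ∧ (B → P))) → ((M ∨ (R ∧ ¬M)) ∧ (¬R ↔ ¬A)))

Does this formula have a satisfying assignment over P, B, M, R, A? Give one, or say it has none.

The formula is unsatisfiable.

Case B = True: the conjunct ¬B is False.
Case B = False: the conjunct B is False.
Both cases fail — unsatisfiable.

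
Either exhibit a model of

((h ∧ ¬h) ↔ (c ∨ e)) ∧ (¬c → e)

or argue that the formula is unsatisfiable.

Case e = True: the formula simplifies to h ∧ ¬h.
  h = True: the conjunct ¬h is False.
  h = False: the conjunct h is False.
Case e = False: the formula simplifies to ((h ∧ ¬h) ↔ c) ∧ c.
  c = True: simplifies to h ∧ ¬h.
    h = True: the conjunct ¬h is False.
    h = False: the conjunct h is False.
  c = False: the conjunct c is False.
Both cases fail — unsatisfiable.

Unsatisfiable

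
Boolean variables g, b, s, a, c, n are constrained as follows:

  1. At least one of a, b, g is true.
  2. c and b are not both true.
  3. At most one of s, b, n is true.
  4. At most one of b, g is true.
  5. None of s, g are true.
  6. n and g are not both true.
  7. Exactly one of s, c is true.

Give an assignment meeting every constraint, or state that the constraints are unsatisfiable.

g = False, b = False, s = False, a = True, c = True, n = True

  (1) {a, b, g}: 1 true — at least one ✓
  (2) c=T, b=F — not both ✓
  (3) {s, b, n}: 1 true — at most one ✓
  (4) {b, g}: 0 true — at most one ✓
  (5) {s, g}: 0 true — none ✓
  (6) n=T, g=F — not both ✓
  (7) {s, c}: 1 true — exactly one ✓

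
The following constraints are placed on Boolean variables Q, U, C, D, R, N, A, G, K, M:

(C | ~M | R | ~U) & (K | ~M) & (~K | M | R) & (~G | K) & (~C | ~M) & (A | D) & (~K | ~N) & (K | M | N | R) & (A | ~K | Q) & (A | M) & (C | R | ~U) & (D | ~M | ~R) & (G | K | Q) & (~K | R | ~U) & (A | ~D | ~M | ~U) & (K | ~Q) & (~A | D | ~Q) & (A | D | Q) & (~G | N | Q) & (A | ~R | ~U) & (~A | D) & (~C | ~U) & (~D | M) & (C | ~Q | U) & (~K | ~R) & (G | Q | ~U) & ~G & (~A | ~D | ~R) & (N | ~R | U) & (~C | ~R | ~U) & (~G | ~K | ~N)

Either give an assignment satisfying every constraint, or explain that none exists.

Unit clause (~G) forces G = False.
Set Q = False.
  then (G | K | Q) forces K = True.
  then (~K | ~R) forces R = False.
  then (G | Q | ~U) forces U = False.
  then (~K | M | R) forces M = True.
  then (~C | ~M) forces C = False.
  then (~K | ~N) forces N = False.
  then (A | ~K | Q) forces A = True.
  then (~A | D) forces D = True.
All clauses satisfied.

Q=F; U=F; C=F; D=T; R=F; N=F; A=T; G=F; K=T; M=T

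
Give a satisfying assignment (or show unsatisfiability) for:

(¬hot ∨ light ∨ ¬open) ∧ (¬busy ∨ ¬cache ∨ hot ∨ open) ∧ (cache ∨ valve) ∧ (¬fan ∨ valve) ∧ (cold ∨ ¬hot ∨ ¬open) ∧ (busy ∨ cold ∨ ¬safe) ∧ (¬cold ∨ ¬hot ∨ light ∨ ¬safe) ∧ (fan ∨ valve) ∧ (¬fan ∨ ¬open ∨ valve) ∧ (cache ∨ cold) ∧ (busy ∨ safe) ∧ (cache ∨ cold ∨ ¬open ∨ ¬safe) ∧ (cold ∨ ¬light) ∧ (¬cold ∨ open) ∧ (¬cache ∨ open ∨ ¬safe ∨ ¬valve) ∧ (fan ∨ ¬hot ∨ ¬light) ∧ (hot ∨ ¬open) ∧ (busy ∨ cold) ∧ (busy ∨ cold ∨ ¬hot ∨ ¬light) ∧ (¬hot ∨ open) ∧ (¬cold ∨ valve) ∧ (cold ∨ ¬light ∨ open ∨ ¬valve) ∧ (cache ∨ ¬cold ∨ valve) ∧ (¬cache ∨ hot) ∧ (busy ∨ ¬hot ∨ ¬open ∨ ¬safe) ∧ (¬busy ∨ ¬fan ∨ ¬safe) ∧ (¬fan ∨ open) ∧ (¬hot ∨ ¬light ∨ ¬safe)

busy: True, fan: True, cache: False, cold: True, hot: True, safe: False, valve: True, open: True, light: True

Try busy = False:
  (busy ∨ safe) forces safe = True.
  (busy ∨ cold ∨ ¬safe) forces cold = True.
  (¬cold ∨ open) forces open = True.
  (hot ∨ ¬open) forces hot = True.
  clause (busy ∨ ¬hot ∨ ¬open ∨ ¬safe) is falsified — backtrack.
So busy = True.
Set fan = True.
  then (¬fan ∨ valve) forces valve = True.
  then (¬busy ∨ ¬fan ∨ ¬safe) forces safe = False.
  then (¬fan ∨ open) forces open = True.
  then (hot ∨ ¬open) forces hot = True.
  then (¬hot ∨ light ∨ ¬open) forces light = True.
  then (cold ∨ ¬hot ∨ ¬open) forces cold = True.
Set cache = False.
All clauses satisfied.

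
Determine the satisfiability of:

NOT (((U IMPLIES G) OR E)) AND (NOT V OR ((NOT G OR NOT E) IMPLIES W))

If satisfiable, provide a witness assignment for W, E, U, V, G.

W=T, E=F, U=T, V=T, G=F

  NOT (((U IMPLIES G) OR E)) = True
    (U IMPLIES G) OR E = False
      U IMPLIES G = False
  NOT V OR ((NOT G OR NOT E) IMPLIES W) = True
    NOT V = False
    (NOT G OR NOT E) IMPLIES W = True
      NOT G OR NOT E = True
        NOT G = True
        NOT E = True
Both conjuncts True, so the formula holds.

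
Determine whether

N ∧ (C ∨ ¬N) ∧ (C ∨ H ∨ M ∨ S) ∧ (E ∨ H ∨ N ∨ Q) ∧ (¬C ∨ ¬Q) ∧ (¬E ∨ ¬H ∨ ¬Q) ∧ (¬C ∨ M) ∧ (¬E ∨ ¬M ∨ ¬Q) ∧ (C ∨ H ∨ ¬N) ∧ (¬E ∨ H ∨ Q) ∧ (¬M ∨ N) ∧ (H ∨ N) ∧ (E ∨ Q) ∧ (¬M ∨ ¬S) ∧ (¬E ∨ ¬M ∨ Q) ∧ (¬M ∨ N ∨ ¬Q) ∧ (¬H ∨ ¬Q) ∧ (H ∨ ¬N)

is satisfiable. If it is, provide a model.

UNSATISFIABLE

Case N = True:
  (C ∨ ¬N) forces C = True.
  (¬C ∨ ¬Q) forces Q = False.
  (¬C ∨ M) forces M = True.
  (E ∨ Q) forces E = True.
  Clause (¬E ∨ ¬M ∨ Q) is falsified — contradiction.
Case N = False:
  Clause (N) is falsified — contradiction.
Both cases fail, so the formula is unsatisfiable.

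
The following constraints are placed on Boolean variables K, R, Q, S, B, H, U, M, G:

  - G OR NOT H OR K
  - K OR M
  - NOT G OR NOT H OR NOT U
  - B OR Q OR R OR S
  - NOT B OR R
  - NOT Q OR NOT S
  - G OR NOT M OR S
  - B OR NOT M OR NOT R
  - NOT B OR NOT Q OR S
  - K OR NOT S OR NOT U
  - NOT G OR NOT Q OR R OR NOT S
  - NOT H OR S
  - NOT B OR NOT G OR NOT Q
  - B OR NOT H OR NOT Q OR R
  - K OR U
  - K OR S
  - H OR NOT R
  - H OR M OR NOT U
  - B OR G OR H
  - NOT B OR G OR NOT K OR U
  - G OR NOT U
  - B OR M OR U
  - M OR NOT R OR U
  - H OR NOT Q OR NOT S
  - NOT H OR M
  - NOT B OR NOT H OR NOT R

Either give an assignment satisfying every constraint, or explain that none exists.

Try K = False:
  (K OR M) forces M = True.
  (K OR U) forces U = True.
  (K OR NOT S OR NOT U) forces S = False.
  clause (K OR S) is falsified — backtrack.
So K = True.
Set R = False.
  then (NOT B OR R) forces B = False.
Set Q = False.
  then (B OR Q OR R OR S) forces S = True.
Set H = True.
  then (NOT H OR M) forces M = True.
Set U = False.
Set G = True.
All clauses satisfied.

K=T; R=F; Q=F; S=T; B=F; H=T; U=F; M=T; G=T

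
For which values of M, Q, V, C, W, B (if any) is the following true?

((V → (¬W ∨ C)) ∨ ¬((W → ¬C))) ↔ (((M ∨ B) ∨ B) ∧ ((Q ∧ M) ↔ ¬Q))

M = False, Q = True, V = True, C = False, W = True, B = False

  ((V → (¬W ∨ C)) ∨ ¬((W → ¬C))) ↔ (((M ∨ B) ∨ B) ∧ ((Q ∧ M) ↔ ¬Q)) = True
    (V → (¬W ∨ C)) ∨ ¬((W → ¬C)) = False
      V → (¬W ∨ C) = False
        ¬W ∨ C = False
          ¬W = False
      ¬((W → ¬C)) = False
        W → ¬C = True
          ¬C = True
    ((M ∨ B) ∨ B) ∧ ((Q ∧ M) ↔ ¬Q) = False
      (M ∨ B) ∨ B = False
        M ∨ B = False
      (Q ∧ M) ↔ ¬Q = True
        Q ∧ M = False
        ¬Q = False
The formula evaluates to True.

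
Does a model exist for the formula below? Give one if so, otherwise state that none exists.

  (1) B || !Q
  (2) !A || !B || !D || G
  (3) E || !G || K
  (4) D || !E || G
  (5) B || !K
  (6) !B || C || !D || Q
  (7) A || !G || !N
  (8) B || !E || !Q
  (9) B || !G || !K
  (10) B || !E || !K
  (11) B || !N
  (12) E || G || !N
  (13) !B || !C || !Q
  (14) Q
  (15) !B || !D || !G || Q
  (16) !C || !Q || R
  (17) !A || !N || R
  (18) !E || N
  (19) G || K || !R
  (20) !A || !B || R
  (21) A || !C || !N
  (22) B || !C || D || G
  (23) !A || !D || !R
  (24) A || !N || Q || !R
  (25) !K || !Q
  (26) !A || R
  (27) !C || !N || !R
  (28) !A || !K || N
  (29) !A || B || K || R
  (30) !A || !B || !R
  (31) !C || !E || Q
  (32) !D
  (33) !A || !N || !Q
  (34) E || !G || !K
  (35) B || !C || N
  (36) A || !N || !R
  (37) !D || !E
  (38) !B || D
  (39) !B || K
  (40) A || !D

Case D = True:
  Clause (!D) is falsified — contradiction.
Case D = False:
  (Q) forces Q = True.
  (B || !Q) forces B = True.
  Clause (!B || D) is falsified — contradiction.
Both cases fail, so the formula is unsatisfiable.

Unsatisfiable — no assignment works.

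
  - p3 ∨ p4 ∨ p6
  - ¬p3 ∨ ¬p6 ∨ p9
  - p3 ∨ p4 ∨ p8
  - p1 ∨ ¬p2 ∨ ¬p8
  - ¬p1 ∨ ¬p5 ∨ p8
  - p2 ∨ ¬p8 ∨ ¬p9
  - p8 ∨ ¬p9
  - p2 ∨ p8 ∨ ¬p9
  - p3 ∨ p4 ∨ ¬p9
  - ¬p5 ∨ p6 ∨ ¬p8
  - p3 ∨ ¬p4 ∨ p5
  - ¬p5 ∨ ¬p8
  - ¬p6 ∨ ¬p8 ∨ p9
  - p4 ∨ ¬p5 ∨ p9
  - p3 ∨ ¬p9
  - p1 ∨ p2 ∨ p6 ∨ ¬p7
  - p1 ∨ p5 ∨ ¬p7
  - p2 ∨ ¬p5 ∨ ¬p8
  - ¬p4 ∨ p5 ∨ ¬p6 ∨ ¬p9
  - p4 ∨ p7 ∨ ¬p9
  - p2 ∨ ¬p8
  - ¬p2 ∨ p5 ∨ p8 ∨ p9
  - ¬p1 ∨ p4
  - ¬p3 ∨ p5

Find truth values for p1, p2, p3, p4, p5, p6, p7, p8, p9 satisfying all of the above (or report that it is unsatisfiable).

p1: False, p2: True, p3: False, p4: True, p5: True, p6: False, p7: True, p8: False, p9: False

Set p1 = False.
Set p2 = True.
  then (p1 ∨ ¬p2 ∨ ¬p8) forces p8 = False.
  then (p8 ∨ ¬p9) forces p9 = False.
  then (¬p2 ∨ p5 ∨ p8 ∨ p9) forces p5 = True.
  then (p4 ∨ ¬p5 ∨ p9) forces p4 = True.
Set p3 = False.
Set p6 = False.
Set p7 = True.
All clauses satisfied.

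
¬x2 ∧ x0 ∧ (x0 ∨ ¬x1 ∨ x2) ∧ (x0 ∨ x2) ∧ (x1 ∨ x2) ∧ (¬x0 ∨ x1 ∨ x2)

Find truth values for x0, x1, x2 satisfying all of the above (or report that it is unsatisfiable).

x0: True, x1: True, x2: False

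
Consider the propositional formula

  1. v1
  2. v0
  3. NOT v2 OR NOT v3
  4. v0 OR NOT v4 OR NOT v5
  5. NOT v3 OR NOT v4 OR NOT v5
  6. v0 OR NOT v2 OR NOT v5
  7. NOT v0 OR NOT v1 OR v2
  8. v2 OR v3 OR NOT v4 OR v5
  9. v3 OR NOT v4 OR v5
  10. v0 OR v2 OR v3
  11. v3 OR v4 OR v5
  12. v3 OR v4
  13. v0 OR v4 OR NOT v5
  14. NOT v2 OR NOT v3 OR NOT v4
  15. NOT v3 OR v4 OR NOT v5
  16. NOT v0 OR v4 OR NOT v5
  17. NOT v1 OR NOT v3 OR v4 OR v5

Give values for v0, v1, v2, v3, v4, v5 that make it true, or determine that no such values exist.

v0=T; v1=T; v2=T; v3=F; v4=T; v5=T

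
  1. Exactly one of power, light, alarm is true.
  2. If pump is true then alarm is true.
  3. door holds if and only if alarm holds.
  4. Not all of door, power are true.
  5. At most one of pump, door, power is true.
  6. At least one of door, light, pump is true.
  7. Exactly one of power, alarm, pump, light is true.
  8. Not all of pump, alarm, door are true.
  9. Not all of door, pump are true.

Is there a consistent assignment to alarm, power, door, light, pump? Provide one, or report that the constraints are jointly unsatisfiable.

alarm: True, power: False, door: True, light: False, pump: False

  (1) {power, light, alarm}: 1 true — exactly one ✓
  (2) pump=F ⇒ alarm: vacuous ✓
  (3) door=T, alarm=T — same ✓
  (4) {door, power}: 1/2 true — not all ✓
  (5) {pump, door, power}: 1 true — at most one ✓
  (6) {door, light, pump}: 1 true — at least one ✓
  (7) {power, alarm, pump, light}: 1 true — exactly one ✓
  (8) {pump, alarm, door}: 2/3 true — not all ✓
  (9) {door, pump}: 1/2 true — not all ✓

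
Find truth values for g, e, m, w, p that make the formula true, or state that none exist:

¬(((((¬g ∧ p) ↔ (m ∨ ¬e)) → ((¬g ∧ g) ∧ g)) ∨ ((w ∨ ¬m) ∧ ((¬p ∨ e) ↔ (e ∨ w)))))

g = False; e = False; m = True; w = False; p = True

  ¬(((((¬g ∧ p) ↔ (m ∨ ¬e)) → ((¬g ∧ g) ∧ g)) ∨ ((w ∨ ¬m) ∧ ((¬p ∨ e) ↔ (e ∨ w))))) = True
    (((¬g ∧ p) ↔ (m ∨ ¬e)) → ((¬g ∧ g) ∧ g)) ∨ ((w ∨ ¬m) ∧ ((¬p ∨ e) ↔ (e ∨ w))) = False
      ((¬g ∧ p) ↔ (m ∨ ¬e)) → ((¬g ∧ g) ∧ g) = False
        (¬g ∧ p) ↔ (m ∨ ¬e) = True
          ¬g ∧ p = True
            ¬g = True
          m ∨ ¬e = True
            ¬e = True
        (¬g ∧ g) ∧ g = False
          ¬g ∧ g = False
            ¬g = True
      (w ∨ ¬m) ∧ ((¬p ∨ e) ↔ (e ∨ w)) = False
        w ∨ ¬m = False
          ¬m = False
        (¬p ∨ e) ↔ (e ∨ w) = True
          ¬p ∨ e = False
            ¬p = False
          e ∨ w = False
The formula evaluates to True.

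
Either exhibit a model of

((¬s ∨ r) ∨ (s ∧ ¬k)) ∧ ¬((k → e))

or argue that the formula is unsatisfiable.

k = True, r = True, e = False, s = True

  (¬s ∨ r) ∨ (s ∧ ¬k) = True
    ¬s ∨ r = True
      ¬s = False
    s ∧ ¬k = False
      ¬k = False
  ¬((k → e)) = True
    k → e = False
Both conjuncts True, so the formula holds.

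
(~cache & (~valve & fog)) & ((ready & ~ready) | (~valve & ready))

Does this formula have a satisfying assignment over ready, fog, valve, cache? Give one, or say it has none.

ready=T, fog=T, valve=F, cache=F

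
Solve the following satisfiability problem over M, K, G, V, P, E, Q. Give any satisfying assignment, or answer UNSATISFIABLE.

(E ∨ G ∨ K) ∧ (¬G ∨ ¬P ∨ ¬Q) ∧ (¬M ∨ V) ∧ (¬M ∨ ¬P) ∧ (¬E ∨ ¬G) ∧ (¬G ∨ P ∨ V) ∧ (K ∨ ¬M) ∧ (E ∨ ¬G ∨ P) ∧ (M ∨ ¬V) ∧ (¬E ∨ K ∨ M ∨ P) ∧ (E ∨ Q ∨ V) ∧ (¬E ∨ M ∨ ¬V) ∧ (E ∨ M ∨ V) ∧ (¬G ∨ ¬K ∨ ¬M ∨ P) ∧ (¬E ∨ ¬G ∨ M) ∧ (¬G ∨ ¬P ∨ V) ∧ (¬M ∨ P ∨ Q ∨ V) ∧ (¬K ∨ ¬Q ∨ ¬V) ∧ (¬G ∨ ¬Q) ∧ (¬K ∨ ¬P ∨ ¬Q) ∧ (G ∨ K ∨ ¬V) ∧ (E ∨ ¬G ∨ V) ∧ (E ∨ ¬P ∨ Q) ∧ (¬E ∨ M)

M=T, K=T, G=F, V=T, P=F, E=T, Q=F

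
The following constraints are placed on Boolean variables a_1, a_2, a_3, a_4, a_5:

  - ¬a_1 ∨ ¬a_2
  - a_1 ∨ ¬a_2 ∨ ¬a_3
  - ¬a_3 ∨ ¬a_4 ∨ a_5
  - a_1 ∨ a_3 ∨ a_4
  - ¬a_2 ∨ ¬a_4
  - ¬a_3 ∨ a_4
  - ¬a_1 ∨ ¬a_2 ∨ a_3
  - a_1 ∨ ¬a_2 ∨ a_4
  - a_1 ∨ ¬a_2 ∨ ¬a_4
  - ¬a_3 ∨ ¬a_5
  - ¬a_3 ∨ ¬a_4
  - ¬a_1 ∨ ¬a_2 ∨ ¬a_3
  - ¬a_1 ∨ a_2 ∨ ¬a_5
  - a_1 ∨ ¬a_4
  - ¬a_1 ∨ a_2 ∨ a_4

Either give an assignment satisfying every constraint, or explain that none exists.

Try a_1 = False:
  (a_1 ∨ ¬a_4) forces a_4 = False.
  (a_1 ∨ a_3 ∨ a_4) forces a_3 = True.
  clause (¬a_3 ∨ a_4) is falsified — backtrack.
So a_1 = True.
  then (¬a_1 ∨ ¬a_2) forces a_2 = False.
  then (¬a_1 ∨ a_2 ∨ ¬a_5) forces a_5 = False.
  then (¬a_1 ∨ a_2 ∨ a_4) forces a_4 = True.
  then (¬a_3 ∨ ¬a_4 ∨ a_5) forces a_3 = False.
All clauses satisfied.

a_1 = True, a_2 = False, a_3 = False, a_4 = True, a_5 = False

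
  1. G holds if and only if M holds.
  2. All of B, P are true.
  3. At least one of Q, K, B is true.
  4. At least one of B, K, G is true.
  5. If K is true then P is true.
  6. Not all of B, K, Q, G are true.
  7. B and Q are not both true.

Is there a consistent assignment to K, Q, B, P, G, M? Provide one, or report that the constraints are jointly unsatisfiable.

K: False, Q: False, B: True, P: True, G: True, M: True

  (1) G=T, M=T — same ✓
  (2) {B, P}: all 2 true ✓
  (3) {Q, K, B}: 1 true — at least one ✓
  (4) {B, K, G}: 2 true — at least one ✓
  (5) K=F ⇒ P: vacuous ✓
  (6) {B, K, Q, G}: 2/4 true — not all ✓
  (7) B=T, Q=F — not both ✓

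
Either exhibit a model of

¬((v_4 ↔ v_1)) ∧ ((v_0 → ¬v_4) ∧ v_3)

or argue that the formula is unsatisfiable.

v_0: False, v_1: True, v_3: True, v_4: False

  ¬((v_4 ↔ v_1)) = True
    v_4 ↔ v_1 = False
  (v_0 → ¬v_4) ∧ v_3 = True
    v_0 → ¬v_4 = True
      ¬v_4 = True
Both conjuncts True, so the formula holds.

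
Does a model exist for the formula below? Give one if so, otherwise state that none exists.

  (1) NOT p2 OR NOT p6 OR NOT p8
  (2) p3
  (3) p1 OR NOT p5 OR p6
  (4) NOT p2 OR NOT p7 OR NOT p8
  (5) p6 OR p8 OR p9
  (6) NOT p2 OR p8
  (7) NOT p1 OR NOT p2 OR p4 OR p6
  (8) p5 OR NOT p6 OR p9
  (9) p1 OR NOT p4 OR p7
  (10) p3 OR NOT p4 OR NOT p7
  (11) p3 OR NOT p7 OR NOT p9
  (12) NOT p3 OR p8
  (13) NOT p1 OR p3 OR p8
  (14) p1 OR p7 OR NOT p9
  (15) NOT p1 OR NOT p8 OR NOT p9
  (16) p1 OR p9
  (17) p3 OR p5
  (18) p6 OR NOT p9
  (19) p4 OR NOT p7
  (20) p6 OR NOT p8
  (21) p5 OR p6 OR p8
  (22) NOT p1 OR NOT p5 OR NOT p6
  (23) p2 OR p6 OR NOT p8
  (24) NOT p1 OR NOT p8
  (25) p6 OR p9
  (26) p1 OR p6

p1 = False; p2 = False; p3 = True; p4 = True; p5 = False; p6 = True; p7 = True; p8 = True; p9 = True

Unit clause (p3) forces p3 = True.
In (NOT p3 OR p8) only p8 is left, so p8 = True.
In (p6 OR NOT p8) only p6 is left, so p6 = True.
In (NOT p1 OR NOT p8) only NOT p1 is left, so p1 = False.
In (NOT p2 OR NOT p6 OR NOT p8) only NOT p2 is left, so p2 = False.
In (p1 OR p9) only p9 is left, so p9 = True.
In (p1 OR p7 OR NOT p9) only p7 is left, so p7 = True.
In (p4 OR NOT p7) only p4 is left, so p4 = True.
Set p5 = False.
All clauses satisfied.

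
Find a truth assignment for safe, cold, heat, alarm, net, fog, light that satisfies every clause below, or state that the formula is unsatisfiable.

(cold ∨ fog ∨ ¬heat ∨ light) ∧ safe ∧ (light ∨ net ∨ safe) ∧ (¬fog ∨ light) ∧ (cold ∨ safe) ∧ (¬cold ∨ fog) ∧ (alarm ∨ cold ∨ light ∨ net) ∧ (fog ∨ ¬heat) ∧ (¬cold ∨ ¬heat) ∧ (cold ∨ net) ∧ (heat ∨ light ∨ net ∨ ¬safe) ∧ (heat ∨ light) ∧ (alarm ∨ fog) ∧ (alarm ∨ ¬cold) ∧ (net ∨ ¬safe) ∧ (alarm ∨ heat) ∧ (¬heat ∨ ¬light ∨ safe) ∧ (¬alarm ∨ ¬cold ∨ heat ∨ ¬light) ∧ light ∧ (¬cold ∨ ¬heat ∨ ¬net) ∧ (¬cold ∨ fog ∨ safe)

Unit clause (safe) forces safe = True.
In (net ∨ ¬safe) only net is left, so net = True.
Unit clause (light) forces light = True.
Try cold = True:
  (¬cold ∨ fog) forces fog = True.
  (¬cold ∨ ¬heat) forces heat = False.
  (alarm ∨ ¬cold) forces alarm = True.
  clause (¬alarm ∨ ¬cold ∨ heat ∨ ¬light) is falsified — backtrack.
So cold = False.
Set heat = True.
  then (fog ∨ ¬heat) forces fog = True.
Set alarm = False.
All clauses satisfied.

safe=T; cold=F; heat=T; alarm=F; net=T; fog=T; light=T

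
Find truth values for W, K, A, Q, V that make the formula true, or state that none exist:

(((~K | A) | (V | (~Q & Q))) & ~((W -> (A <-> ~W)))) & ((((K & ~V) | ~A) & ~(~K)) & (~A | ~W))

Case K = True: the formula simplifies to ((A | (V | (~Q & Q))) & ~((W -> (A <-> ~W)))) & ((~V | ~A) & (~A | ~W)).
  W = True: simplifies to ((A | (V | (~Q & Q))) & ~(~A)) & ((~V | ~A) & ~A).
    A = True: the conjunct ~A is False.
    A = False: the conjunct ~(~A) becomes ~(~False) = False.
  W = False: the conjunct ~((W -> (A <-> ~W))) becomes ~((False -> A)) = False.
Case K = False: the conjunct ~(~K) becomes ~(~False) = False.
Both cases fail — unsatisfiable.

Unsatisfiable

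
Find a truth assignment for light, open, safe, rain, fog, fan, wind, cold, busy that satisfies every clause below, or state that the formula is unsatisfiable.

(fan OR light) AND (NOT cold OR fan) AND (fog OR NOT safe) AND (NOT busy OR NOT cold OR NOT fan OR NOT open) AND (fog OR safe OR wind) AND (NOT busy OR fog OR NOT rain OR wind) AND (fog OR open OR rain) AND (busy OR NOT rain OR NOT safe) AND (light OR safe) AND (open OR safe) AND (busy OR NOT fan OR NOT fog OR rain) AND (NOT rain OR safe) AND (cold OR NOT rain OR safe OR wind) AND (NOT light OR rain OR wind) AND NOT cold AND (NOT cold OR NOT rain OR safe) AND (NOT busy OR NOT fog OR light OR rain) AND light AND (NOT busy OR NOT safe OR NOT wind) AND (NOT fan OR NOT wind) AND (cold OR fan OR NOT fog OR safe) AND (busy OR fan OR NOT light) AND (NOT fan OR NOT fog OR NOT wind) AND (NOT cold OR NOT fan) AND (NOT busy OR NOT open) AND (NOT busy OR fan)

light=T, open=F, safe=T, rain=T, fog=T, fan=T, wind=F, cold=F, busy=T

Unit clause (NOT cold) forces cold = False.
Unit clause (light) forces light = True.
Set open = False.
  then (open OR safe) forces safe = True.
  then (fog OR NOT safe) forces fog = True.
Try rain = False:
  (NOT light OR rain OR wind) forces wind = True.
  (NOT busy OR NOT safe OR NOT wind) forces busy = False.
  (busy OR NOT fan OR NOT fog OR rain) forces fan = False.
  clause (busy OR fan OR NOT light) is falsified — backtrack.
So rain = True.
  then (busy OR NOT rain OR NOT safe) forces busy = True.
  then (NOT busy OR NOT safe OR NOT wind) forces wind = False.
  then (NOT busy OR fan) forces fan = True.
All clauses satisfied.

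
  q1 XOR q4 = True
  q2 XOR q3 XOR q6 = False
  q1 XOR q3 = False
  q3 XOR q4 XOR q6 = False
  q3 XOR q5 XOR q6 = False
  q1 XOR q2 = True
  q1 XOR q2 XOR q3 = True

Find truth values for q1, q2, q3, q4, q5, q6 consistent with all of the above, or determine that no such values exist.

q1 = False; q2 = True; q3 = False; q4 = True; q5 = True; q6 = True

q1 XOR q4 = F XOR T = True ✓
q2 XOR q3 XOR q6 = T XOR F XOR T = False ✓
q1 XOR q3 = F XOR F = False ✓
q3 XOR q4 XOR q6 = F XOR T XOR T = False ✓
q3 XOR q5 XOR q6 = F XOR T XOR T = False ✓
q1 XOR q2 = F XOR T = True ✓
q1 XOR q2 XOR q3 = F XOR T XOR F = True ✓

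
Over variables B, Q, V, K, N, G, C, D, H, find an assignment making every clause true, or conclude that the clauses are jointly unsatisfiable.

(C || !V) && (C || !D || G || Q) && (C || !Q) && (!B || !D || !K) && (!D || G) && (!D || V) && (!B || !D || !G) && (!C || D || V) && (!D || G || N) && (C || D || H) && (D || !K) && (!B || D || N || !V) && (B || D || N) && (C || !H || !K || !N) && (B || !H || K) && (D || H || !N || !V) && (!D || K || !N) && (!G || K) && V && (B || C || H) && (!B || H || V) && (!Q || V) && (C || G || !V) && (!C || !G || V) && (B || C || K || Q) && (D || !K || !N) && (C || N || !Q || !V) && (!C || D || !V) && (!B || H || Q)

B = False, Q = True, V = True, K = True, N = True, G = True, C = True, D = True, H = True

Unit clause (V) forces V = True.
In (C || !V) only C is left, so C = True.
In (!C || D || !V) only D is left, so D = True.
In (!D || G) only G is left, so G = True.
In (!B || !D || !G) only !B is left, so B = False.
In (!G || K) only K is left, so K = True.
Set Q = True.
Set N = True.
Set H = True.
All clauses satisfied.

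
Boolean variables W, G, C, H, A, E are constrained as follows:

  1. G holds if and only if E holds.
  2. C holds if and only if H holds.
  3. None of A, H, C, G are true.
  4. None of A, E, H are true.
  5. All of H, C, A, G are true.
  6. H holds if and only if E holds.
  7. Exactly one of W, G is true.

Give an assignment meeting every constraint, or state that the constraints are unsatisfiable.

Case G = True:
  Constraint (3) is violated (G=T) — contradiction.
Case G = False:
  Constraint (5) is violated (G=F) — contradiction.
Both cases fail — unsatisfiable.

No satisfying assignment exists.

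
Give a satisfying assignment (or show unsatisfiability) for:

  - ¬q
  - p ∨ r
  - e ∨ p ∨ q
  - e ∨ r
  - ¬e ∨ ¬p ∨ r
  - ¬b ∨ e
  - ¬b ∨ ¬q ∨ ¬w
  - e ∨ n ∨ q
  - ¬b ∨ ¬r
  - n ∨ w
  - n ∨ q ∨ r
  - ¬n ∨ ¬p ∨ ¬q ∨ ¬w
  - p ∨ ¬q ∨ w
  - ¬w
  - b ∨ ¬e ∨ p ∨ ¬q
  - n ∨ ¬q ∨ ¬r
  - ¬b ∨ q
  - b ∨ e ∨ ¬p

Unit clause (¬q) forces q = False.
Unit clause (¬w) forces w = False.
In (¬b ∨ q) only ¬b is left, so b = False.
In (n ∨ w) only n is left, so n = True.
Try e = False:
  (e ∨ p ∨ q) forces p = True.
  clause (b ∨ e ∨ ¬p) is falsified — backtrack.
So e = True.
Set p = False.
  then (p ∨ r) forces r = True.
All clauses satisfied.

q = False, b = False, e = True, n = True, p = False, w = False, r = True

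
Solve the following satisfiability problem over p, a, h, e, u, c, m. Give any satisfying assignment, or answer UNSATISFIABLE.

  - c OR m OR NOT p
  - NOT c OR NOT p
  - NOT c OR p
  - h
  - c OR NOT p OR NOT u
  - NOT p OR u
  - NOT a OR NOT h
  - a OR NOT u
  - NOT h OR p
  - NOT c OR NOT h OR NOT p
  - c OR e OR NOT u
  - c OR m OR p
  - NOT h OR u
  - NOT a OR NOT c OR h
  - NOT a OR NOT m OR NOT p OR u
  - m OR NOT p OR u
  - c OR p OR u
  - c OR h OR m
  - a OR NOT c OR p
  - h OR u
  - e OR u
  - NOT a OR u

Case h = True:
  (NOT a OR NOT h) forces a = False.
  (a OR NOT u) forces u = False.
  Clause (NOT h OR u) is falsified — contradiction.
Case h = False:
  Clause (h) is falsified — contradiction.
Both cases fail, so the formula is unsatisfiable.

UNSATISFIABLE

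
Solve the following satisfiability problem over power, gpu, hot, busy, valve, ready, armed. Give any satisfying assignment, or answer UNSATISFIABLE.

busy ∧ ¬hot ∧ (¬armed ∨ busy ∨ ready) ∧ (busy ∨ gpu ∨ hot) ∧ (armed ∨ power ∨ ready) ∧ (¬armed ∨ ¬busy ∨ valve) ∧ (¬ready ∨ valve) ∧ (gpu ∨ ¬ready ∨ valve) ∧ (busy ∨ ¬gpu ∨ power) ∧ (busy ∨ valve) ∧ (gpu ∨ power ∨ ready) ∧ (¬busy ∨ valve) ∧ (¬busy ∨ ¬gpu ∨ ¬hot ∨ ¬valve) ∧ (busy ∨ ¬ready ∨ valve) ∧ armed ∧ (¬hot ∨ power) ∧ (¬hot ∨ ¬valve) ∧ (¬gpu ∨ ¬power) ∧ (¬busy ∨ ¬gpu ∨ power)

Unit clause (busy) forces busy = True.
Unit clause (¬hot) forces hot = False.
In (¬busy ∨ valve) only valve is left, so valve = True.
Unit clause (armed) forces armed = True.
Set power = True.
  then (¬gpu ∨ ¬power) forces gpu = False.
Set ready = False.
All clauses satisfied.

power: True; gpu: False; hot: False; busy: True; valve: True; ready: False; armed: True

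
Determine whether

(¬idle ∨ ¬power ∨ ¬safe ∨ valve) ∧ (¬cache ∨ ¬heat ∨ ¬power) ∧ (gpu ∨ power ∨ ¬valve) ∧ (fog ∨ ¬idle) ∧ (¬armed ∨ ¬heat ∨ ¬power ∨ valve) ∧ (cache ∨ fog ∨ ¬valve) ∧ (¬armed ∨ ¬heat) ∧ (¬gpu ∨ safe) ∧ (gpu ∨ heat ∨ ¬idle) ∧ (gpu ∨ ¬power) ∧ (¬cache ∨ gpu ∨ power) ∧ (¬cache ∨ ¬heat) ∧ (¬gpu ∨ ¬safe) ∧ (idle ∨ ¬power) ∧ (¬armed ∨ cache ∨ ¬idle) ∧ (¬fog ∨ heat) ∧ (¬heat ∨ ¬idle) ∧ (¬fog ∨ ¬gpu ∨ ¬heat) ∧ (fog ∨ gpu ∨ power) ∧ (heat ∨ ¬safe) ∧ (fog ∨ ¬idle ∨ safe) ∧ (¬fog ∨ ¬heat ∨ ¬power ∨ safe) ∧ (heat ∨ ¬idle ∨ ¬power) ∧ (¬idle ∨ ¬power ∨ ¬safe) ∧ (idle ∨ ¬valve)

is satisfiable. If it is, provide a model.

valve = False, cache = False, power = False, fog = True, armed = False, gpu = False, heat = True, idle = False, safe = True

Set valve = False.
Set cache = False.
Try power = True:
  (gpu ∨ ¬power) forces gpu = True.
  (¬gpu ∨ safe) forces safe = True.
  clause (¬gpu ∨ ¬safe) is falsified — backtrack.
So power = False.
Try fog = False:
  (fog ∨ ¬idle) forces idle = False.
  (fog ∨ gpu ∨ power) forces gpu = True.
  (¬gpu ∨ safe) forces safe = True.
  clause (¬gpu ∨ ¬safe) is falsified — backtrack.
So fog = True.
  then (¬fog ∨ heat) forces heat = True.
  then (¬heat ∨ ¬idle) forces idle = False.
  then (¬fog ∨ ¬gpu ∨ ¬heat) forces gpu = False.
  then (¬armed ∨ ¬heat) forces armed = False.
Set safe = True.
All clauses satisfied.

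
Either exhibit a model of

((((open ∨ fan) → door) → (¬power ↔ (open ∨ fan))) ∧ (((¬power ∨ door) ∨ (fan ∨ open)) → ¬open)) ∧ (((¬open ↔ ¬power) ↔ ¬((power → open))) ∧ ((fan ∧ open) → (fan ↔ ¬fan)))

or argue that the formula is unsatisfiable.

Case open = True: the conjunct ((¬power ∨ door) ∨ (fan ∨ open)) → ¬open becomes ((¬power ∨ door) ∨ True) → ¬True = False.
Case open = False: the formula simplifies to ((fan → door) → (¬power ↔ fan)) ∧ (¬power ↔ ¬(¬power)).
  power = True: the conjunct ¬power ↔ ¬(¬power) becomes ¬True ↔ ¬False = False.
  power = False: the conjunct ¬power ↔ ¬(¬power) becomes ¬False ↔ ¬True = False.
Both cases fail — unsatisfiable.

UNSATISFIABLE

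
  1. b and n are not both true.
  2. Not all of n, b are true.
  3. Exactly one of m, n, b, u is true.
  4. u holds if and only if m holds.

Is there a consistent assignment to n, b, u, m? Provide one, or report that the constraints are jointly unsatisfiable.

n = False, b = True, u = False, m = False

  (1) b=T, n=F — not both ✓
  (2) {n, b}: 1/2 true — not all ✓
  (3) {m, n, b, u}: 1 true — exactly one ✓
  (4) u=F, m=F — same ✓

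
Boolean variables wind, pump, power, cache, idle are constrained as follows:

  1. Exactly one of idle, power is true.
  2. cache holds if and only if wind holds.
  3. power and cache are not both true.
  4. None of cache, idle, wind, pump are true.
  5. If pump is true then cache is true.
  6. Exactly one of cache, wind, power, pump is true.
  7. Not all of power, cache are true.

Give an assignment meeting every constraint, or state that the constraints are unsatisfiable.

wind = False, pump = False, power = True, cache = False, idle = False

  (1) {idle, power}: 1 true — exactly one ✓
  (2) cache=F, wind=F — same ✓
  (3) power=T, cache=F — not both ✓
  (4) {cache, idle, wind, pump}: 0 true — none ✓
  (5) pump=F ⇒ cache: vacuous ✓
  (6) {cache, wind, power, pump}: 1 true — exactly one ✓
  (7) {power, cache}: 1/2 true — not all ✓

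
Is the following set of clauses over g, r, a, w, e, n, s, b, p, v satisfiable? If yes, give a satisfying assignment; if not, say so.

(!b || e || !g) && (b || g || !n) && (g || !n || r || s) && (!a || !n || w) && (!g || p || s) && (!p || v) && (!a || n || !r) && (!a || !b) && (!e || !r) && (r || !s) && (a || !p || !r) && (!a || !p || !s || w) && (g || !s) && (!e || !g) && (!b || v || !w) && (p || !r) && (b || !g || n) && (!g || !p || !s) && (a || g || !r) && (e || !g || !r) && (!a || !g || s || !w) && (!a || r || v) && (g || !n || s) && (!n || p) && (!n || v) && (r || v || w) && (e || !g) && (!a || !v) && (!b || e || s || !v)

g: False; r: False; a: False; w: True; e: True; n: False; s: False; b: True; p: False; v: True

Try g = True:
  (!e || !g) forces e = False.
  clause (e || !g) is falsified — backtrack.
So g = False.
  then (g || !s) forces s = False.
  then (g || !n || s) forces n = False.
Try r = True:
  (!a || n || !r) forces a = False.
  clause (a || g || !r) is falsified — backtrack.
So r = False.
Set a = False.
Set w = True.
Set e = True.
Set b = True.
  then (!b || v || !w) forces v = True.
Set p = False.
All clauses satisfied.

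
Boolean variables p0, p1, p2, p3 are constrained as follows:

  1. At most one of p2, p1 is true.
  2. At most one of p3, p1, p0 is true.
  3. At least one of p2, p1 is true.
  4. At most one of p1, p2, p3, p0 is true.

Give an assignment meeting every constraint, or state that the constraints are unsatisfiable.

p0 = False, p1 = True, p2 = False, p3 = False

  (1) {p2, p1}: 1 true — at most one ✓
  (2) {p3, p1, p0}: 1 true — at most one ✓
  (3) {p2, p1}: 1 true — at least one ✓
  (4) {p1, p2, p3, p0}: 1 true — at most one ✓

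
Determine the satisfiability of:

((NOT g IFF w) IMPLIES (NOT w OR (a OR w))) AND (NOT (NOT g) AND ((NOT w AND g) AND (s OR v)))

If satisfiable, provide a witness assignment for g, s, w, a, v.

g: True, s: True, w: False, a: True, v: True

  (NOT g IFF w) IMPLIES (NOT w OR (a OR w)) = True
    NOT g IFF w = True
      NOT g = False
    NOT w OR (a OR w) = True
      NOT w = True
      a OR w = True
  NOT (NOT g) AND ((NOT w AND g) AND (s OR v)) = True
    NOT (NOT g) = True
      NOT g = False
    (NOT w AND g) AND (s OR v) = True
      NOT w AND g = True
        NOT w = True
      s OR v = True
Both conjuncts True, so the formula holds.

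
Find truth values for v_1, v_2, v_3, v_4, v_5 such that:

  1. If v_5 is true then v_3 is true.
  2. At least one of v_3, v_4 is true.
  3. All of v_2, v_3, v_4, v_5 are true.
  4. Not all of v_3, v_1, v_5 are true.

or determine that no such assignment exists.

v_1 = False, v_2 = True, v_3 = True, v_4 = True, v_5 = True

  (1) v_5=T ⇒ v_3: T ✓
  (2) {v_3, v_4}: 2 true — at least one ✓
  (3) {v_2, v_3, v_4, v_5}: all 4 true ✓
  (4) {v_3, v_1, v_5}: 2/3 true — not all ✓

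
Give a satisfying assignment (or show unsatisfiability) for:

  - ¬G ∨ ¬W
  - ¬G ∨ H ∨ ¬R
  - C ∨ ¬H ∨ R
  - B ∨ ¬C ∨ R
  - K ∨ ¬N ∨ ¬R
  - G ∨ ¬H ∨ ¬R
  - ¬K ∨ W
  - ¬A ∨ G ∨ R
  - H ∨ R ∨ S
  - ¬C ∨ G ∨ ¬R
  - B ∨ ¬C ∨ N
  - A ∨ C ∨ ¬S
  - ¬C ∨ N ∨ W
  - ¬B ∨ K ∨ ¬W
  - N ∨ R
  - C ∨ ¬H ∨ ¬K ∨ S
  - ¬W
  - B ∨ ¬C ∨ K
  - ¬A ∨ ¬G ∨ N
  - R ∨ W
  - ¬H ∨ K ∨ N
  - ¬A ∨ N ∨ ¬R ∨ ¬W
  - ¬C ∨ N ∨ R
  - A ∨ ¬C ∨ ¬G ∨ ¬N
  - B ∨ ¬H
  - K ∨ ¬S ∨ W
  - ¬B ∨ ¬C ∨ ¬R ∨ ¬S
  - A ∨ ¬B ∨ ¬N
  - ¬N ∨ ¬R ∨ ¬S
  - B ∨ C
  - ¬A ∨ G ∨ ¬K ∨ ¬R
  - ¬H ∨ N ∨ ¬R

H = False, G = False, A = True, W = False, R = True, K = False, C = False, B = True, S = False, N = False

Unit clause (¬W) forces W = False.
In (R ∨ W) only R is left, so R = True.
In (¬K ∨ W) only ¬K is left, so K = False.
In (K ∨ ¬S ∨ W) only ¬S is left, so S = False.
In (K ∨ ¬N ∨ ¬R) only ¬N is left, so N = False.
In (¬C ∨ N ∨ W) only ¬C is left, so C = False.
In (¬H ∨ K ∨ N) only ¬H is left, so H = False.
In (B ∨ C) only B is left, so B = True.
In (¬G ∨ H ∨ ¬R) only ¬G is left, so G = False.
Set A = True.
All clauses satisfied.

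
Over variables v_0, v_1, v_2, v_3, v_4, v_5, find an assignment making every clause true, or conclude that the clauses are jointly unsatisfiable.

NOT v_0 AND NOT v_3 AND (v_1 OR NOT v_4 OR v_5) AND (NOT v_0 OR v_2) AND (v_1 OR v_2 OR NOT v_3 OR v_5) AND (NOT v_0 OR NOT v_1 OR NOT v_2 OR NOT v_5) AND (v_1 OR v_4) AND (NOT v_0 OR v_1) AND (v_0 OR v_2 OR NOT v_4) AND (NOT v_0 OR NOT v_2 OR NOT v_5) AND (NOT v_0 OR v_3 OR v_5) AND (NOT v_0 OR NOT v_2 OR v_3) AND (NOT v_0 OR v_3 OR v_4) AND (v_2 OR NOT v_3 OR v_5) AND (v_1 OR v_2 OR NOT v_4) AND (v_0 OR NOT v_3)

Unit clause (NOT v_0) forces v_0 = False.
Unit clause (NOT v_3) forces v_3 = False.
Set v_1 = True.
Set v_2 = False.
  then (v_0 OR v_2 OR NOT v_4) forces v_4 = False.
Set v_5 = True.
All clauses satisfied.

v_0=F, v_1=T, v_2=F, v_3=F, v_4=F, v_5=T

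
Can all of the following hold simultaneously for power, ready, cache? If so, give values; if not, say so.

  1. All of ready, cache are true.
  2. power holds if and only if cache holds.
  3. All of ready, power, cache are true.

power=T, ready=T, cache=T

  (1) {ready, cache}: all 2 true ✓
  (2) power=T, cache=T — same ✓
  (3) {ready, power, cache}: all 3 true ✓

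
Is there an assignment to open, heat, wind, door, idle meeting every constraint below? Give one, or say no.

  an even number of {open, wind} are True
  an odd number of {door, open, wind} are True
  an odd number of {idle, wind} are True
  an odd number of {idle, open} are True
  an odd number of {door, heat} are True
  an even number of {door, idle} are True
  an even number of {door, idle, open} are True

open: False; heat: False; wind: False; door: True; idle: True

{open, wind}: 0 true → even ✓
{door, open, wind}: 1 true → odd ✓
{idle, wind}: 1 true → odd ✓
{idle, open}: 1 true → odd ✓
{door, heat}: 1 true → odd ✓
{door, idle}: 2 true → even ✓
{door, idle, open}: 2 true → even ✓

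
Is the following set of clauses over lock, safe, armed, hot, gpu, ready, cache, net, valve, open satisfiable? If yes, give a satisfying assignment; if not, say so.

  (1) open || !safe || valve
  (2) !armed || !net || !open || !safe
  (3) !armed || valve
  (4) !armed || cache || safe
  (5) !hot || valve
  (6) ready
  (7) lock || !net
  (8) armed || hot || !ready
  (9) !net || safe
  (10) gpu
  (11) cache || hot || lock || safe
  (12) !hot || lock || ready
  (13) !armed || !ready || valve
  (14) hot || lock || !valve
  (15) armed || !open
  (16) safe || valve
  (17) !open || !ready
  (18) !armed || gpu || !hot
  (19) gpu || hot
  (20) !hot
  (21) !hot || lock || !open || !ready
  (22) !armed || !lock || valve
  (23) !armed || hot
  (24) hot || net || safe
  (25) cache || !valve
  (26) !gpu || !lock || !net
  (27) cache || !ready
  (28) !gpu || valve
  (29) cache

Unsatisfiable — no assignment works.

Case hot = True:
  Clause (!hot) is falsified — contradiction.
Case hot = False:
  (ready) forces ready = True.
  (armed || hot || !ready) forces armed = True.
  Clause (!armed || hot) is falsified — contradiction.
Both cases fail, so the formula is unsatisfiable.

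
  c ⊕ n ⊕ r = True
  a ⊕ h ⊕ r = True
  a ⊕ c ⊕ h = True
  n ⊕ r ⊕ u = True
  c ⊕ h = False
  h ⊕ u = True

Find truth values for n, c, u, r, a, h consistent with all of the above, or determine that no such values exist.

Unsatisfiable

Adding constraints 1, 4, 5, 6 mod 2: every variable appears an even number of times on the left, so the left side is 0.
But the right sides sum to 1 (mod 2). 0 ≠ 1 — the system is inconsistent.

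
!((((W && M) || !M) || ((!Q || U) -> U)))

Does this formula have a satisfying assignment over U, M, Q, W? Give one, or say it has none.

U=F, M=T, Q=F, W=F

  !((((W && M) || !M) || ((!Q || U) -> U))) = True
    ((W && M) || !M) || ((!Q || U) -> U) = False
      (W && M) || !M = False
        W && M = False
        !M = False
      (!Q || U) -> U = False
        !Q || U = True
          !Q = True
The formula evaluates to True.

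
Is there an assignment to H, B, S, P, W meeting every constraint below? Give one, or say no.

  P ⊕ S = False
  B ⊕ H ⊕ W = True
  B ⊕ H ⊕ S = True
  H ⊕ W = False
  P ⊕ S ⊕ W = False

H: False; B: True; S: False; P: False; W: False

P ⊕ S = F ⊕ F = False ✓
B ⊕ H ⊕ W = T ⊕ F ⊕ F = True ✓
B ⊕ H ⊕ S = T ⊕ F ⊕ F = True ✓
H ⊕ W = F ⊕ F = False ✓
P ⊕ S ⊕ W = F ⊕ F ⊕ F = False ✓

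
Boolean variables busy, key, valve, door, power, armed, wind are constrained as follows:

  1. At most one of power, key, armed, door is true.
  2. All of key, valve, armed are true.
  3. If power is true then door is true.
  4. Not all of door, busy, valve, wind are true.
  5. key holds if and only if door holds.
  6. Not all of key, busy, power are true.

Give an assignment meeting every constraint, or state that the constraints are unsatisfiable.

UNSATISFIABLE

Case key = True:
  (1) with key=T forces power = False.
  (1) with key=T forces armed = False.
  Constraint (2) is violated (armed=F) — contradiction.
Case key = False:
  Constraint (2) is violated (key=F) — contradiction.
Both cases fail — unsatisfiable.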